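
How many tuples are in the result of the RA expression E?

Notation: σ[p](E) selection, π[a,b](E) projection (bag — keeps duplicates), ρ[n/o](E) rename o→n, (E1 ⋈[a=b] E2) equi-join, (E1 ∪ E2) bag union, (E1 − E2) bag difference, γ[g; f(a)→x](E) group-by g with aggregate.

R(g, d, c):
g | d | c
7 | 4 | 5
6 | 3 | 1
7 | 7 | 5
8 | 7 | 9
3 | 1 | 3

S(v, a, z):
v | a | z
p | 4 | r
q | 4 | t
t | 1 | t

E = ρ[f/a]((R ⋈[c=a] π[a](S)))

Row counts bottom-up:
  R → 5
  S → 3
  π[a](S) → 3
  (R ⋈[c=a] π[a](S)) → 1
  ρ[f/a]((R ⋈[c=a] π[a](S))) → 1

|E| = 1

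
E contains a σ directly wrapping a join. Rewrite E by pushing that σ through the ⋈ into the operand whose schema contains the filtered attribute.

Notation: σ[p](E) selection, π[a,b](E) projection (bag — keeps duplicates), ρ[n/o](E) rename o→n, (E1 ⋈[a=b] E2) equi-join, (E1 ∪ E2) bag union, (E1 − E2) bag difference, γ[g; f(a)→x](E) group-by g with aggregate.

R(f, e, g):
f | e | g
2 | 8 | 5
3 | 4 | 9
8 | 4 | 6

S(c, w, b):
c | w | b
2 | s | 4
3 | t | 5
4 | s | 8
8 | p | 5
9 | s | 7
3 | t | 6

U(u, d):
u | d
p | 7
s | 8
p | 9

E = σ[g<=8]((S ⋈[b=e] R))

σ filters on g, owned by the right side.
E' = (S ⋈[b=e] σ[g<=8](R))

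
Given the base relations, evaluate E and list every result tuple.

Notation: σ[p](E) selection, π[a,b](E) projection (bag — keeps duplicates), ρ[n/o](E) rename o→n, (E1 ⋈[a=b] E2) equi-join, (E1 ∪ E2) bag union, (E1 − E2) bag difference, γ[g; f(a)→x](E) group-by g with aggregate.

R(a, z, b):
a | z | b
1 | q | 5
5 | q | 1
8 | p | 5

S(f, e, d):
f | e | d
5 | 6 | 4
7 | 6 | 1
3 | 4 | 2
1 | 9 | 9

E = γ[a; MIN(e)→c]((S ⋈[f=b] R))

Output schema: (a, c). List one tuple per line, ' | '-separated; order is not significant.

Stepwise |·|:
  S → 4
  R → 3
  (S ⋈[f=b] R) → 3
  γ[a; MIN(e)→c]((S ⋈[f=b] R)) → 3

== RESULT ==
a | c
1 | 6
5 | 9
8 | 6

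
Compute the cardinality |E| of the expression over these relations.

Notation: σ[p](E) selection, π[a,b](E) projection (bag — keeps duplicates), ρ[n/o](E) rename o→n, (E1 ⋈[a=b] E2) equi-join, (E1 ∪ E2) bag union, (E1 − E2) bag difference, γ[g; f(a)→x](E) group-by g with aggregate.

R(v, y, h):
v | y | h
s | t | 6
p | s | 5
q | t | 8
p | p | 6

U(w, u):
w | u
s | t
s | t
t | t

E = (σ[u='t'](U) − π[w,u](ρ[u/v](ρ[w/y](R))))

Subexpression sizes:
  U → 3
  σ[u='t'](U) → 3
  R → 4
  ρ[w/y](R) → 4
  ρ[u/v](ρ[w/y](R)) → 4
  π[w,u](ρ[u/v](ρ[w/y](R))) → 4
  (σ[u='t'](U) − π[w,u](ρ[u/v](ρ[w/y](R)))) → 3

|E| = 3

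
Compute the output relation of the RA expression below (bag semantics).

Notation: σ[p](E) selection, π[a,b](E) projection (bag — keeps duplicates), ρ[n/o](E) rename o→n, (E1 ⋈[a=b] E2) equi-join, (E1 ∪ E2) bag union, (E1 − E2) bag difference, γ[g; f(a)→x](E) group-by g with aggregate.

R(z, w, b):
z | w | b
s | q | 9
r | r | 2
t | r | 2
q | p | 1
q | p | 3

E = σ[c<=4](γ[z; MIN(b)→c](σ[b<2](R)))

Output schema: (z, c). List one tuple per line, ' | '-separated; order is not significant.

Stepwise |·|:
  R → 5
  σ[b<2](R) → 1
  γ[z; MIN(b)→c](σ[b<2](R)) → 1
  σ[c<=4](γ[z; MIN(b)→c](σ[b<2](R))) → 1

== RESULT ==
z | c
q | 1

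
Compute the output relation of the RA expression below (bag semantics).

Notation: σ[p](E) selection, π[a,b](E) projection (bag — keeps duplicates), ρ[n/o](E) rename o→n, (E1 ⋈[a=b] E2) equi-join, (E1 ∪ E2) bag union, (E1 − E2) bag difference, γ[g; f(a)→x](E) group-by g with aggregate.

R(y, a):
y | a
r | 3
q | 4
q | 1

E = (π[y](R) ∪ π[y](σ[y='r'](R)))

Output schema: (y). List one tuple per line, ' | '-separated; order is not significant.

Subexpression sizes:
  R → 3
  π[y](R) → 3
  R → 3
  σ[y='r'](R) → 1
  π[y](σ[y='r'](R)) → 1
  (π[y](R) ∪ π[y](σ[y='r'](R))) → 4

== RESULT ==
y
q
q
r
r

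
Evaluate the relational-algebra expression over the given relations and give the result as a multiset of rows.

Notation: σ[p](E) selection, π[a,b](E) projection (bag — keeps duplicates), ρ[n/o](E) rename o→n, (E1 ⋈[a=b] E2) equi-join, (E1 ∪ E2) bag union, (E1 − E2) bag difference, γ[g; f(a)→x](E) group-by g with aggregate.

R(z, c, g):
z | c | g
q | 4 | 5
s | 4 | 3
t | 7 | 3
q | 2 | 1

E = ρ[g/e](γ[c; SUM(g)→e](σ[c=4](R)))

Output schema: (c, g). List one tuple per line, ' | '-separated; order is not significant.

Stepwise |·|:
  R → 4
  σ[c=4](R) → 2
  γ[c; SUM(g)→e](σ[c=4](R)) → 1
  ρ[g/e](γ[c; SUM(g)→e](σ[c=4](R))) → 1

== RESULT ==
c | g
4 | 8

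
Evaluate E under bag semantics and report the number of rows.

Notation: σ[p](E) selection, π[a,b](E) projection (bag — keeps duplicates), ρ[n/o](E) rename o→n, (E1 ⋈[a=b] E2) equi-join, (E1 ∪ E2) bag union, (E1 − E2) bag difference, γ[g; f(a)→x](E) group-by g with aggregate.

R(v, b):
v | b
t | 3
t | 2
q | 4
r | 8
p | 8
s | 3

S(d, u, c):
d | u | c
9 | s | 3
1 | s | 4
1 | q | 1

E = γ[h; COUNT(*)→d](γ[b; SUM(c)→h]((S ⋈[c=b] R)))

Subexpression sizes:
  S → 3
  R → 6
  (S ⋈[c=b] R) → 3
  γ[b; SUM(c)→h]((S ⋈[c=b] R)) → 2
  γ[h; COUNT(*)→d](γ[b; SUM(c)→h]((S ⋈[c=b] R))) → 2

|E| = 2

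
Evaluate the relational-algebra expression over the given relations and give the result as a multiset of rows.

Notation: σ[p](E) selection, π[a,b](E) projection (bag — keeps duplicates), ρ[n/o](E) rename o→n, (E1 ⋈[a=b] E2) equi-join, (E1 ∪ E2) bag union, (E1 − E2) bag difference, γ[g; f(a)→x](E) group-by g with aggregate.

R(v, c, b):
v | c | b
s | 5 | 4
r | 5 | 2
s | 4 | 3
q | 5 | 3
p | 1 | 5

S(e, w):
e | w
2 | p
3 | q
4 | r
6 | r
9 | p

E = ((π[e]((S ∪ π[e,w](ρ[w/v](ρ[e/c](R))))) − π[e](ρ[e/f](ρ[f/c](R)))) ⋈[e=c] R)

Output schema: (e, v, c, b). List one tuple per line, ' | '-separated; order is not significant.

Per-node cardinality:
  S → 5
  R → 5
  ρ[e/c](R) → 5
  ρ[w/v](ρ[e/c](R)) → 5
  π[e,w](ρ[w/v](ρ[e/c](R))) → 5
  (S ∪ π[e,w](ρ[w/v](ρ[e/c](R)))) → 10
  π[e]((S ∪ π[e,w](ρ[w/v](ρ[e/c](R))))) → 10
  R → 5
  ρ[f/c](R) → 5
  ρ[e/f](ρ[f/c](R)) → 5
  π[e](ρ[e/f](ρ[f/c](R))) → 5
  (π[e]((S ∪ π[e,w](ρ[w/v](ρ[e/c](R))))) − π[e](ρ[e/f](ρ[f/c](R)))) → 5
  R → 5
  ((π[e]((S ∪ π[e,w](ρ[w/v](ρ[e/c](R))))) − π[e](ρ[e/f](ρ[f/c](R)))) ⋈[e=c] R) → 1

== RESULT ==
e | v | c | b
4 | s | 4 | 3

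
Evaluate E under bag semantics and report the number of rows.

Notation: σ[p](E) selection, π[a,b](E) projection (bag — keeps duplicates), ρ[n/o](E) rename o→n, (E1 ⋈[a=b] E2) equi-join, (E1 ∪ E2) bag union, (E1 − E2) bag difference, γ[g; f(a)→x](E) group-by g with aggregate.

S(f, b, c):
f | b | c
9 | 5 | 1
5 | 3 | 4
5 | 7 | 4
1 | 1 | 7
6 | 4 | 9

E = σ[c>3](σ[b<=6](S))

Row counts bottom-up:
  S → 5
  σ[b<=6](S) → 4
  σ[c>3](σ[b<=6](S)) → 3

|E| = 3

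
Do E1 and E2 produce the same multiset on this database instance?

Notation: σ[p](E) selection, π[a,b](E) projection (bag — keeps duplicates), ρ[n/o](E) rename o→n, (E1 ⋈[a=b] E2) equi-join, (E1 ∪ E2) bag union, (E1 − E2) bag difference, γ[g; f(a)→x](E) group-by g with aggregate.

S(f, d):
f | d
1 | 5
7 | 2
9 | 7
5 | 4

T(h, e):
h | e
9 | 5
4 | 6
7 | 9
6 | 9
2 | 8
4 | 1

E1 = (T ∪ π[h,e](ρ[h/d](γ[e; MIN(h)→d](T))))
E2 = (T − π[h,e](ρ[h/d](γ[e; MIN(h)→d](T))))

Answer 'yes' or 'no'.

E1 per-node cardinality:
  T → 6
  T → 6
  γ[e; MIN(h)→d](T) → 5
  ρ[h/d](γ[e; MIN(h)→d](T)) → 5
  π[h,e](ρ[h/d](γ[e; MIN(h)→d](T))) → 5
  (T ∪ π[h,e](ρ[h/d](γ[e; MIN(h)→d](T)))) → 11
E2 per-node cardinality:
  T → 6
  T → 6
  γ[e; MIN(h)→d](T) → 5
  ρ[h/d](γ[e; MIN(h)→d](T)) → 5
  π[h,e](ρ[h/d](γ[e; MIN(h)→d](T))) → 5
  (T − π[h,e](ρ[h/d](γ[e; MIN(h)→d](T)))) → 1

E1 result:
h | e
2 | 8
2 | 8
4 | 1
4 | 1
4 | 6
4 | 6
6 | 9
6 | 9
7 | 9
9 | 5
9 | 5
E2 result:
h | e
7 | 9
Witness: (9, 5) appears 2× in E1 but 0× in E2.

no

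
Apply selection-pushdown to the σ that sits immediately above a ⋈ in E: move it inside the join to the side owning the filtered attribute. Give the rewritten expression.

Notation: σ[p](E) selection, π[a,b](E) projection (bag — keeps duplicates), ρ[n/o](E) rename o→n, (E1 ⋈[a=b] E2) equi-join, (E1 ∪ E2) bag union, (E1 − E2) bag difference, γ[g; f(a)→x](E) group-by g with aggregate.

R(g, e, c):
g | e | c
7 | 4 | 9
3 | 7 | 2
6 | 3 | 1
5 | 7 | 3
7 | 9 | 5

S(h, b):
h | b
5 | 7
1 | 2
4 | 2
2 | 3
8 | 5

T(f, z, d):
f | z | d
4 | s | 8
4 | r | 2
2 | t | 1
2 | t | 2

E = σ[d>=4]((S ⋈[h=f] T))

σ filters on d, owned by the right side.
E' = (S ⋈[h=f] σ[d>=4](T))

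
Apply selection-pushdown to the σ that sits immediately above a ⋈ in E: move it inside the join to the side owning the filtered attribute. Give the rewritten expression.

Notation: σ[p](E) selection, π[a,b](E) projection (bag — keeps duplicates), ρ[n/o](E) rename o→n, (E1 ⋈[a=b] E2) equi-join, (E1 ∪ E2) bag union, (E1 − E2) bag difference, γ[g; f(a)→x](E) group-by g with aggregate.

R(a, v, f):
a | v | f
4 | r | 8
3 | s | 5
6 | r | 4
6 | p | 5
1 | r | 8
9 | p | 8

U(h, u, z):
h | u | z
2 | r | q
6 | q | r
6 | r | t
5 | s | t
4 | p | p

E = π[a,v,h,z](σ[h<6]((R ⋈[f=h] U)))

σ filters on h, owned by the right side.
E' = π[a,v,h,z]((R ⋈[f=h] σ[h<6](U)))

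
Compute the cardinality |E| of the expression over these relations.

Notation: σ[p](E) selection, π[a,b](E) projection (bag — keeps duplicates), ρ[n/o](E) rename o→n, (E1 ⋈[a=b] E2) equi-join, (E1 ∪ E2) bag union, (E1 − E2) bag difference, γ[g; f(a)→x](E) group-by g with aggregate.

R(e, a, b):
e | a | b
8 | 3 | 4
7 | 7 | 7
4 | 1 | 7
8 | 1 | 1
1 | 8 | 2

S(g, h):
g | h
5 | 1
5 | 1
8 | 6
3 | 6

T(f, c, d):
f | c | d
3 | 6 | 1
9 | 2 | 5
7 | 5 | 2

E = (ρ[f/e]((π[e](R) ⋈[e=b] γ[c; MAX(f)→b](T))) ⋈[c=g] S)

Subexpression sizes:
  R → 5
  π[e](R) → 5
  T → 3
  γ[c; MAX(f)→b](T) → 3
  (π[e](R) ⋈[e=b] γ[c; MAX(f)→b](T)) → 1
  ρ[f/e]((π[e](R) ⋈[e=b] γ[c; MAX(f)→b](T))) → 1
  S → 4
  (ρ[f/e]((π[e](R) ⋈[e=b] γ[c; MAX(f)→b](T))) ⋈[c=g] S) → 2

|E| = 2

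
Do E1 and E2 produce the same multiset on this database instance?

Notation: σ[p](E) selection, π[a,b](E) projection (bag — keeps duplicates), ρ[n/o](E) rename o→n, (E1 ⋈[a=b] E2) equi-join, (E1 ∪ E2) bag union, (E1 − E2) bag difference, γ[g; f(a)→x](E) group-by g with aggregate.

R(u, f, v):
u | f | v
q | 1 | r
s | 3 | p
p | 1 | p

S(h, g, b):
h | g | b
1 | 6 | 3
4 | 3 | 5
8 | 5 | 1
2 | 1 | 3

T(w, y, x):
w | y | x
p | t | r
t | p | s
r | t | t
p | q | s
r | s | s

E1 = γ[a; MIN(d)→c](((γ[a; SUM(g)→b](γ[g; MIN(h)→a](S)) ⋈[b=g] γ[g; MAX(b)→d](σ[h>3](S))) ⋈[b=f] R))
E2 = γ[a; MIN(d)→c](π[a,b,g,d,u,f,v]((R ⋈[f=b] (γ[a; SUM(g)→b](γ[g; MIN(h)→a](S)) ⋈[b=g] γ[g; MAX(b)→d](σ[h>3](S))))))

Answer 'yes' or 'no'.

E1 stepwise |·|:
  S → 4
  γ[g; MIN(h)→a](S) → 4
  γ[a; SUM(g)→b](γ[g; MIN(h)→a](S)) → 4
  S → 4
  σ[h>3](S) → 2
  γ[g; MAX(b)→d](σ[h>3](S)) → 2
  (γ[a; SUM(g)→b](γ[g; MIN(h)→a](S)) ⋈[b=g] γ[g; MAX(b)→d](σ[h>3](S))) → 2
  R → 3
  ((γ[a; SUM(g)→b](γ[g; MIN(h)→a](S)) ⋈[b=g] γ[g; MAX(b)→d](σ[h>3](S))) ⋈[b=f] R) → 1
  γ[a; MIN(d)→c](((γ[a; SUM(g)→b](γ[g; MIN(h)→a](S)) ⋈[b=g] γ[g; MAX(b)→d](σ[h>3](S))) ⋈[b=f] R)) → 1
E2 stepwise |·|:
  R → 3
  S → 4
  γ[g; MIN(h)→a](S) → 4
  γ[a; SUM(g)→b](γ[g; MIN(h)→a](S)) → 4
  S → 4
  σ[h>3](S) → 2
  γ[g; MAX(b)→d](σ[h>3](S)) → 2
  (γ[a; SUM(g)→b](γ[g; MIN(h)→a](S)) ⋈[b=g] γ[g; MAX(b)→d](σ[h>3](S))) → 2
  (R ⋈[f=b] (γ[a; SUM(g)→b](γ[g; MIN(h)→a](S)) ⋈[b=g] γ[g; MAX(b)→d](σ[h>3](S)))) → 1
  π[a,b,g,d,u,f,v]((R ⋈[f=b] (γ[a; SUM(g)→b](γ[g; MIN(h)→a](S)) ⋈[b=g] γ[g; MAX(b)→d](σ[h>3](S))))) → 1
  γ[a; MIN(d)→c](π[a,b,g,d,u,f,v]((R ⋈[f=b] (γ[a; SUM(g)→b](γ[g; MIN(h)→a](S)) ⋈[b=g] γ[g; MAX(b)→d](σ[h>3](S)))))) → 1

E1 and E2 produce the same multiset:
a | c
4 | 5

yes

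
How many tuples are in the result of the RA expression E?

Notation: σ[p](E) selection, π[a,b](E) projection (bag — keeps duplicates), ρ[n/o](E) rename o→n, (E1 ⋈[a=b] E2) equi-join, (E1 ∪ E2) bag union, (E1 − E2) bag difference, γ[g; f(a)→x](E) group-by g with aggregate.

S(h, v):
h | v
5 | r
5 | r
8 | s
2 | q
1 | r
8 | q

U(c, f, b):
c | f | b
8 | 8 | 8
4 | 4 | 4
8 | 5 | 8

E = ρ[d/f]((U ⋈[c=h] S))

Stepwise |·|:
  U → 3
  S → 6
  (U ⋈[c=h] S) → 4
  ρ[d/f]((U ⋈[c=h] S)) → 4

|E| = 4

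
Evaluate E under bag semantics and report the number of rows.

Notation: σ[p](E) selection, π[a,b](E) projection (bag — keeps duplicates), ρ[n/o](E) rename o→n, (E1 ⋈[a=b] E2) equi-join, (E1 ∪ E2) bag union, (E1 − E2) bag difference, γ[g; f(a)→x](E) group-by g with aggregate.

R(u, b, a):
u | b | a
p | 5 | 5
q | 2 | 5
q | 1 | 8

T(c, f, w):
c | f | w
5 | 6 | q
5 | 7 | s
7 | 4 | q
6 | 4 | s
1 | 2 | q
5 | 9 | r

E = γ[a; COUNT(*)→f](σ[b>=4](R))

Row counts bottom-up:
  R → 3
  σ[b>=4](R) → 1
  γ[a; COUNT(*)→f](σ[b>=4](R)) → 1

|E| = 1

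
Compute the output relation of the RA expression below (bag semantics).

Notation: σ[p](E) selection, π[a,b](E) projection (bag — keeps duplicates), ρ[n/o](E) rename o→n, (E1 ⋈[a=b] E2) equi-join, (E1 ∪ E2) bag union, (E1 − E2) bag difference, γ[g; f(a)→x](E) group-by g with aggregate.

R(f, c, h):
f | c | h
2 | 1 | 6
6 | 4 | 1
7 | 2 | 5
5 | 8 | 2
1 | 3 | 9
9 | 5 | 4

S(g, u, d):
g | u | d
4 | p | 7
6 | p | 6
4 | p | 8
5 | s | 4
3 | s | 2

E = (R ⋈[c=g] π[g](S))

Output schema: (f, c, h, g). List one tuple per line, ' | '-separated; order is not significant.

Subexpression sizes:
  R → 6
  S → 5
  π[g](S) → 5
  (R ⋈[c=g] π[g](S)) → 4

== RESULT ==
f | c | h | g
1 | 3 | 9 | 3
6 | 4 | 1 | 4
6 | 4 | 1 | 4
9 | 5 | 4 | 5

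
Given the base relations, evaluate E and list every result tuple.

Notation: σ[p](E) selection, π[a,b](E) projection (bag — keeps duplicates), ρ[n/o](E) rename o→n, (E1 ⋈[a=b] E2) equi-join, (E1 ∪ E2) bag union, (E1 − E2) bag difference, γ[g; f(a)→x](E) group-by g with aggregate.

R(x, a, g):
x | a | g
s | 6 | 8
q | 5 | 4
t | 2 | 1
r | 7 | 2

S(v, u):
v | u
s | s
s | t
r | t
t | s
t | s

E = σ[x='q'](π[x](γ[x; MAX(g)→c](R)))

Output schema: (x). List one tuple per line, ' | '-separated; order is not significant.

Per-node cardinality:
  R → 4
  γ[x; MAX(g)→c](R) → 4
  π[x](γ[x; MAX(g)→c](R)) → 4
  σ[x='q'](π[x](γ[x; MAX(g)→c](R))) → 1

== RESULT ==
x
q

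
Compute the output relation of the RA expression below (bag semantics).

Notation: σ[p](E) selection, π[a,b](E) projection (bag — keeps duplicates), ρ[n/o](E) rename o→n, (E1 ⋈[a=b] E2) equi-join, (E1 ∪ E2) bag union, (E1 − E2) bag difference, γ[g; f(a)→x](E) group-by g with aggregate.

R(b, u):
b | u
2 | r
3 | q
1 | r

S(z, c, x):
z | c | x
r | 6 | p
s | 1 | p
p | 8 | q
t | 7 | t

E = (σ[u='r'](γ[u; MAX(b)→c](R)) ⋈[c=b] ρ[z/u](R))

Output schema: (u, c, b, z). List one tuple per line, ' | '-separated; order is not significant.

Stepwise |·|:
  R → 3
  γ[u; MAX(b)→c](R) → 2
  σ[u='r'](γ[u; MAX(b)→c](R)) → 1
  R → 3
  ρ[z/u](R) → 3
  (σ[u='r'](γ[u; MAX(b)→c](R)) ⋈[c=b] ρ[z/u](R)) → 1

== RESULT ==
u | c | b | z
r | 2 | 2 | r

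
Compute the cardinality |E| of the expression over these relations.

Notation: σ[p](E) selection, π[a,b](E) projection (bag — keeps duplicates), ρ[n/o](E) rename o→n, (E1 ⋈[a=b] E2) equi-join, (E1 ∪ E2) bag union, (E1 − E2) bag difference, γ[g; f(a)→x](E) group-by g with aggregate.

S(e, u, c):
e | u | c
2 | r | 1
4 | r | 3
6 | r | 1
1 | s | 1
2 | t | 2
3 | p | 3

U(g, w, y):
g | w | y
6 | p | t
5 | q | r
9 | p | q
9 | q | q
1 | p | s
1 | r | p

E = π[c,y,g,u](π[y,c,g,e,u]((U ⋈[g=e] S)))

Subexpression sizes:
  U → 6
  S → 6
  (U ⋈[g=e] S) → 3
  π[y,c,g,e,u]((U ⋈[g=e] S)) → 3
  π[c,y,g,u](π[y,c,g,e,u]((U ⋈[g=e] S))) → 3

|E| = 3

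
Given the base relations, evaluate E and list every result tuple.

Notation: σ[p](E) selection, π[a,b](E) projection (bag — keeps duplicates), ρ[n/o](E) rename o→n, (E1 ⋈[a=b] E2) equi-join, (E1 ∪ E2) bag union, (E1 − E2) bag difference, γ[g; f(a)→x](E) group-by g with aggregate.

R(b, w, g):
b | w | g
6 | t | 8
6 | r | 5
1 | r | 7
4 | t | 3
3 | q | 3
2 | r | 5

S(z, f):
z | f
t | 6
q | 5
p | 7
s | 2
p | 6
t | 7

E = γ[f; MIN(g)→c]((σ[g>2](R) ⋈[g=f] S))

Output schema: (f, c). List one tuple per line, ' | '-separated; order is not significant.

Per-node cardinality:
  R → 6
  σ[g>2](R) → 6
  S → 6
  (σ[g>2](R) ⋈[g=f] S) → 4
  γ[f; MIN(g)→c]((σ[g>2](R) ⋈[g=f] S)) → 2

== RESULT ==
f | c
5 | 5
7 | 7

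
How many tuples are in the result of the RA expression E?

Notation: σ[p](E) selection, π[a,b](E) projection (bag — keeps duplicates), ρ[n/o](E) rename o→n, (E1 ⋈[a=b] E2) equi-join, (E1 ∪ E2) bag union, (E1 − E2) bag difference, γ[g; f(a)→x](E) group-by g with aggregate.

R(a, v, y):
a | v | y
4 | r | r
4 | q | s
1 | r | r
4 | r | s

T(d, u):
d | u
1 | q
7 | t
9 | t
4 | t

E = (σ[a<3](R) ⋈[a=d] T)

Subexpression sizes:
  R → 4
  σ[a<3](R) → 1
  T → 4
  (σ[a<3](R) ⋈[a=d] T) → 1

|E| = 1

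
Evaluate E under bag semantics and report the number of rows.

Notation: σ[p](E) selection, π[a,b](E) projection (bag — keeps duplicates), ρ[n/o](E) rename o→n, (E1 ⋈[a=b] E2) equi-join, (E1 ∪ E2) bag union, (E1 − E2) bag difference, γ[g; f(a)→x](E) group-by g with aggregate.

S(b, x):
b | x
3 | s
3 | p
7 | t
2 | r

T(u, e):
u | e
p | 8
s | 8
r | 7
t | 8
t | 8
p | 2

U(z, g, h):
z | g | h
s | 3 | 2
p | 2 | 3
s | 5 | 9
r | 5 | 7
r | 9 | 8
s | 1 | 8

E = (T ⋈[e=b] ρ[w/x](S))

Row counts bottom-up:
  T → 6
  S → 4
  ρ[w/x](S) → 4
  (T ⋈[e=b] ρ[w/x](S)) → 2

|E| = 2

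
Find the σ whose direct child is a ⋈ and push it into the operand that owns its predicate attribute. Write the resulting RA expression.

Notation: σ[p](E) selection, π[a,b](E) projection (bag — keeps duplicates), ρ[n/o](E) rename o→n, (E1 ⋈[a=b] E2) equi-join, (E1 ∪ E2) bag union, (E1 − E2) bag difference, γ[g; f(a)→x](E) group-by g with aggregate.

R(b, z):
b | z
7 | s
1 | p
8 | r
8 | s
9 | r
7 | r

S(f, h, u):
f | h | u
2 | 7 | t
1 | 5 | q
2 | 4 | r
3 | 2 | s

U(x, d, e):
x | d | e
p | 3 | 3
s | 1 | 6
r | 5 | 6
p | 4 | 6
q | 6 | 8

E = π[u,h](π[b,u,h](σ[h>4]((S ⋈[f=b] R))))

σ filters on h, owned by the left side.
E' = π[u,h](π[b,u,h]((σ[h>4](S) ⋈[f=b] R)))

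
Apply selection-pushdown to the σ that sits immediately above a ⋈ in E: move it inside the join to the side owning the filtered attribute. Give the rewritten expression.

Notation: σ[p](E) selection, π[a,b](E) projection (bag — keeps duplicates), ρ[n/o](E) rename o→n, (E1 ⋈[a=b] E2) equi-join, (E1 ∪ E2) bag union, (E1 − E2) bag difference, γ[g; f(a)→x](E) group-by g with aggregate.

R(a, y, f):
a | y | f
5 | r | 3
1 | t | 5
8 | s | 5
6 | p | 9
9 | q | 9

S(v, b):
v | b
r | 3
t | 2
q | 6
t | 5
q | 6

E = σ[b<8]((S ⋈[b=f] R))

σ filters on b, owned by the left side.
E' = (σ[b<8](S) ⋈[b=f] R)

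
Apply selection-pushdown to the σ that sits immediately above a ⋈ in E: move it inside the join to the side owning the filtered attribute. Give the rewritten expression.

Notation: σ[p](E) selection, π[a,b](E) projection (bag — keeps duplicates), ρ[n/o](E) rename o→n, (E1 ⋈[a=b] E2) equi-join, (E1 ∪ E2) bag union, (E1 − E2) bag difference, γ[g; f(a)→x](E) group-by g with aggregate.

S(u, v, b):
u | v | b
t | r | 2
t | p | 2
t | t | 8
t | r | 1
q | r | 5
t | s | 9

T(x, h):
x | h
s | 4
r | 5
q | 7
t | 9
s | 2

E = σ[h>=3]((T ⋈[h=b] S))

σ filters on h, owned by the left side.
E' = (σ[h>=3](T) ⋈[h=b] S)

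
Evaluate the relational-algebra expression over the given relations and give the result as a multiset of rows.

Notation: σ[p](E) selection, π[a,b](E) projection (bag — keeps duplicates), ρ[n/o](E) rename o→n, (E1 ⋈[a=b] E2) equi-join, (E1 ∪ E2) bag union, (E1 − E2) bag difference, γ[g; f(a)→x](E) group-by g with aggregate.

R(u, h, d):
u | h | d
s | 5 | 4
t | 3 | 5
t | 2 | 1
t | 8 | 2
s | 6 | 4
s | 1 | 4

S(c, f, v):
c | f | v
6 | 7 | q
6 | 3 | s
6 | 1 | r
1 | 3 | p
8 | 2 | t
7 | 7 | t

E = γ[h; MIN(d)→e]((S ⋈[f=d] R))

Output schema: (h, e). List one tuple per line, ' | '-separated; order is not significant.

Subexpression sizes:
  S → 6
  R → 6
  (S ⋈[f=d] R) → 2
  γ[h; MIN(d)→e]((S ⋈[f=d] R)) → 2

== RESULT ==
h | e
2 | 1
8 | 2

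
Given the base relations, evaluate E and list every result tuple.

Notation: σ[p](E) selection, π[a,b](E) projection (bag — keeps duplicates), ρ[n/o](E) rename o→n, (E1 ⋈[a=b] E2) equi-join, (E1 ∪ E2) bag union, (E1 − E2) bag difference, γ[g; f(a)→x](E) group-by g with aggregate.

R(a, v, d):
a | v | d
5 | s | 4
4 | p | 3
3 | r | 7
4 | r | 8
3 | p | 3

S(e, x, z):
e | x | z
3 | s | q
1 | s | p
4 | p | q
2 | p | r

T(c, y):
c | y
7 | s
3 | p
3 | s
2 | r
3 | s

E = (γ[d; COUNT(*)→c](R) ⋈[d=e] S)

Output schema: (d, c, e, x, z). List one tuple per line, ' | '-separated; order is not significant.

Row counts bottom-up:
  R → 5
  γ[d; COUNT(*)→c](R) → 4
  S → 4
  (γ[d; COUNT(*)→c](R) ⋈[d=e] S) → 2

== RESULT ==
d | c | e | x | z
3 | 2 | 3 | s | q
4 | 1 | 4 | p | q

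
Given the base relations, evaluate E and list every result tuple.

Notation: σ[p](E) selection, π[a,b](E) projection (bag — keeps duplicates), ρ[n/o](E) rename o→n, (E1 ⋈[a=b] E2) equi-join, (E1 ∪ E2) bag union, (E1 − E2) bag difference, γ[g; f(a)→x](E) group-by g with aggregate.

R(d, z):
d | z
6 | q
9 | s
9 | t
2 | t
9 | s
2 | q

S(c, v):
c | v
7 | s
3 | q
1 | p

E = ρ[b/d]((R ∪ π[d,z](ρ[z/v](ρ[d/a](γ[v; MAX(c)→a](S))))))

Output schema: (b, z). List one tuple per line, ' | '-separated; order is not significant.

Subexpression sizes:
  R → 6
  S → 3
  γ[v; MAX(c)→a](S) → 3
  ρ[d/a](γ[v; MAX(c)→a](S)) → 3
  ρ[z/v](ρ[d/a](γ[v; MAX(c)→a](S))) → 3
  π[d,z](ρ[z/v](ρ[d/a](γ[v; MAX(c)→a](S)))) → 3
  (R ∪ π[d,z](ρ[z/v](ρ[d/a](γ[v; MAX(c)→a](S))))) → 9
  ρ[b/d]((R ∪ π[d,z](ρ[z/v](ρ[d/a](γ[v; MAX(c)→a](S)))))) → 9

== RESULT ==
b | z
1 | p
2 | q
2 | t
3 | q
6 | q
7 | s
9 | s
9 | s
9 | t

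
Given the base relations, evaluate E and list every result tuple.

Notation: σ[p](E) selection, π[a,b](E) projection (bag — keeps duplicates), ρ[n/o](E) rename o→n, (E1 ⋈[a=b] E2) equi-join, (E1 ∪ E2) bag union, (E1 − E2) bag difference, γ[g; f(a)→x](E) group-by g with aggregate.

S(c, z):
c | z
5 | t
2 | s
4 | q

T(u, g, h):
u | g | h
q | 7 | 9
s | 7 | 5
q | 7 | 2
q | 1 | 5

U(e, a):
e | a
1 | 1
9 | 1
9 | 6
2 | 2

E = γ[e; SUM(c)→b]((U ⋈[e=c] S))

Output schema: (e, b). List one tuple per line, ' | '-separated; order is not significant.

Row counts bottom-up:
  U → 4
  S → 3
  (U ⋈[e=c] S) → 1
  γ[e; SUM(c)→b]((U ⋈[e=c] S)) → 1

== RESULT ==
e | b
2 | 2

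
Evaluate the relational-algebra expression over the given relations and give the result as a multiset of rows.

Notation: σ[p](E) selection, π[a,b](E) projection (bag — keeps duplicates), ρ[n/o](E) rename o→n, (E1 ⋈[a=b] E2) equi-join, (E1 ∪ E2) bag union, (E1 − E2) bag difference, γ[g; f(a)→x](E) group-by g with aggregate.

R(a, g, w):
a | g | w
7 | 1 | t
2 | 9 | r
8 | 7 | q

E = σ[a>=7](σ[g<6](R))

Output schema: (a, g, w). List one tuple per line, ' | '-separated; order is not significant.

Stepwise |·|:
  R → 3
  σ[g<6](R) → 1
  σ[a>=7](σ[g<6](R)) → 1

== RESULT ==
a | g | w
7 | 1 | t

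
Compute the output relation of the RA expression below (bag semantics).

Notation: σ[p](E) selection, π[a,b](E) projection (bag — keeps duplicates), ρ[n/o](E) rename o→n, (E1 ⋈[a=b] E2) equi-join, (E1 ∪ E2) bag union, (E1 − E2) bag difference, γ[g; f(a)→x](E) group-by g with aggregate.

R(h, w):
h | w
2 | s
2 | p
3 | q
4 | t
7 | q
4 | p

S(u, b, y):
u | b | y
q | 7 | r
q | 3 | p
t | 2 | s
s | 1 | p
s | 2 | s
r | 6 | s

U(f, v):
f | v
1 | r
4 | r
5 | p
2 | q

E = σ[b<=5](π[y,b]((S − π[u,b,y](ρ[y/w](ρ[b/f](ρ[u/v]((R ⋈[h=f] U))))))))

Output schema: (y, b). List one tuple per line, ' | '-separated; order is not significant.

Row counts bottom-up:
  S → 6
  R → 6
  U → 4
  (R ⋈[h=f] U) → 4
  ρ[u/v]((R ⋈[h=f] U)) → 4
  ρ[b/f](ρ[u/v]((R ⋈[h=f] U))) → 4
  ρ[y/w](ρ[b/f](ρ[u/v]((R ⋈[h=f] U)))) → 4
  π[u,b,y](ρ[y/w](ρ[b/f](ρ[u/v]((R ⋈[h=f] U))))) → 4
  (S − π[u,b,y](ρ[y/w](ρ[b/f](ρ[u/v]((R ⋈[h=f] U)))))) → 6
  π[y,b]((S − π[u,b,y](ρ[y/w](ρ[b/f](ρ[u/v]((R ⋈[h=f] U))))))) → 6
  σ[b<=5](π[y,b]((S − π[u,b,y](ρ[y/w](ρ[b/f](ρ[u/v]((R ⋈[h=f] U)))))))) → 4

== RESULT ==
y | b
p | 1
p | 3
s | 2
s | 2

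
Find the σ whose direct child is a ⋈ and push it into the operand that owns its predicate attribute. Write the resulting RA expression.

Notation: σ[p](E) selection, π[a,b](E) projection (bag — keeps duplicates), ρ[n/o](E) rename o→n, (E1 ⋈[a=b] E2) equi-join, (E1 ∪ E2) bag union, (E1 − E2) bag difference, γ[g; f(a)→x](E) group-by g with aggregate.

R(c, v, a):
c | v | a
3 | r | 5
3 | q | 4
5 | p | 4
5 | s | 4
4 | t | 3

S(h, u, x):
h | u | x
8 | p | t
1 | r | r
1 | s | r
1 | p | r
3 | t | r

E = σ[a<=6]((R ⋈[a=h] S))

σ filters on a, owned by the left side.
E' = (σ[a<=6](R) ⋈[a=h] S)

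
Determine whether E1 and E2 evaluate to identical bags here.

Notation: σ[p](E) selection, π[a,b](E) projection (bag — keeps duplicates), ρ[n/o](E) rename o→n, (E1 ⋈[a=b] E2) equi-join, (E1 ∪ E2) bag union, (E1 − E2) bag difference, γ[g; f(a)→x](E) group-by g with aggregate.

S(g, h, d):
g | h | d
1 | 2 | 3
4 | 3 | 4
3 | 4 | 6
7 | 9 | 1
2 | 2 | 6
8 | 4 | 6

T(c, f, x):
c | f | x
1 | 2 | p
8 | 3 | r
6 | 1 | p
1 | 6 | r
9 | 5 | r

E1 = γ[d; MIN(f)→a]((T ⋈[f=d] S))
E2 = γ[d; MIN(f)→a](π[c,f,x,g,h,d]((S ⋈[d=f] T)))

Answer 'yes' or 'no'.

E1 subexpression sizes:
  T → 5
  S → 6
  (T ⋈[f=d] S) → 5
  γ[d; MIN(f)→a]((T ⋈[f=d] S)) → 3
E2 subexpression sizes:
  S → 6
  T → 5
  (S ⋈[d=f] T) → 5
  π[c,f,x,g,h,d]((S ⋈[d=f] T)) → 5
  γ[d; MIN(f)→a](π[c,f,x,g,h,d]((S ⋈[d=f] T))) → 3

E1 and E2 produce the same multiset:
d | a
1 | 1
3 | 3
6 | 6

yes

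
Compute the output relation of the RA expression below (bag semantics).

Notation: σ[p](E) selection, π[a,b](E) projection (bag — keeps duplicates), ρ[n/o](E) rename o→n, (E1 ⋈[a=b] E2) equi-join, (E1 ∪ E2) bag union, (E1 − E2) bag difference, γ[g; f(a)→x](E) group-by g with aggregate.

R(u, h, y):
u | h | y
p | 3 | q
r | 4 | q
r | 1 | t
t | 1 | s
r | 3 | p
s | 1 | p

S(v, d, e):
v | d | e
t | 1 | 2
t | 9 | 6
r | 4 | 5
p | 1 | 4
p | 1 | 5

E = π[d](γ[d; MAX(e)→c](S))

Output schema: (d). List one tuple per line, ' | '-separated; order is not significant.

Row counts bottom-up:
  S → 5
  γ[d; MAX(e)→c](S) → 3
  π[d](γ[d; MAX(e)→c](S)) → 3

== RESULT ==
d
1
4
9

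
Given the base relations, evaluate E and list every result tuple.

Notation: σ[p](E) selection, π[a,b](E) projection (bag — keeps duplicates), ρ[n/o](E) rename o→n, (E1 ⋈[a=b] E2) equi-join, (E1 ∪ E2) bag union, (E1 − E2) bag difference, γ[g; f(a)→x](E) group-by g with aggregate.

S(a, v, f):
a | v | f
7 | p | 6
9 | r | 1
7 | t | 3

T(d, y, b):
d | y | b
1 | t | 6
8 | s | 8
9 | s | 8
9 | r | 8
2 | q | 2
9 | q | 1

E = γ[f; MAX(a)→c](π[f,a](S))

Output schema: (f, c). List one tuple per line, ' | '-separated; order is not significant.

Subexpression sizes:
  S → 3
  π[f,a](S) → 3
  γ[f; MAX(a)→c](π[f,a](S)) → 3

== RESULT ==
f | c
1 | 9
3 | 7
6 | 7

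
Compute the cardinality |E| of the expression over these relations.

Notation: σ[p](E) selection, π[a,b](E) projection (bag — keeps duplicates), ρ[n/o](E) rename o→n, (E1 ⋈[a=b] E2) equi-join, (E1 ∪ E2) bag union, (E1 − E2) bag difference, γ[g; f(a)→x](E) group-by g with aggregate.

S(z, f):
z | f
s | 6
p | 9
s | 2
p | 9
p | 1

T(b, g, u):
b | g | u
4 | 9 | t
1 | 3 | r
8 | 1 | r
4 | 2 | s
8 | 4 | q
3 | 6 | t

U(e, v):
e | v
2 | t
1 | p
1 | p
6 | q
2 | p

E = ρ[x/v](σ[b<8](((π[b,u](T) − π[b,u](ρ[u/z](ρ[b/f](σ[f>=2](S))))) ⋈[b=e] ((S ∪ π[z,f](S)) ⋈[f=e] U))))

Stepwise |·|:
  T → 6
  π[b,u](T) → 6
  S → 5
  σ[f>=2](S) → 4
  ρ[b/f](σ[f>=2](S)) → 4
  ρ[u/z](ρ[b/f](σ[f>=2](S))) → 4
  π[b,u](ρ[u/z](ρ[b/f](σ[f>=2](S)))) → 4
  (π[b,u](T) − π[b,u](ρ[u/z](ρ[b/f](σ[f>=2](S))))) → 6
  S → 5
  S → 5
  π[z,f](S) → 5
  (S ∪ π[z,f](S)) → 10
  U → 5
  ((S ∪ π[z,f](S)) ⋈[f=e] U) → 10
  ((π[b,u](T) − π[b,u](ρ[u/z](ρ[b/f](σ[f>=2](S))))) ⋈[b=e] ((S ∪ π[z,f](S)) ⋈[f=e] U)) → 4
  σ[b<8](((π[b,u](T) − π[b,u](ρ[u/z](ρ[b/f](σ[f>=2](S))))) ⋈[b=e] ((S ∪ π[z,f](S)) ⋈[f=e] U))) → 4
  ρ[x/v](σ[b<8](((π[b,u](T) − π[b,u](ρ[u/z](ρ[b/f](σ[f>=2](S))))) ⋈[b=e] ((S ∪ π[z,f](S)) ⋈[f=e] U)))) → 4

|E| = 4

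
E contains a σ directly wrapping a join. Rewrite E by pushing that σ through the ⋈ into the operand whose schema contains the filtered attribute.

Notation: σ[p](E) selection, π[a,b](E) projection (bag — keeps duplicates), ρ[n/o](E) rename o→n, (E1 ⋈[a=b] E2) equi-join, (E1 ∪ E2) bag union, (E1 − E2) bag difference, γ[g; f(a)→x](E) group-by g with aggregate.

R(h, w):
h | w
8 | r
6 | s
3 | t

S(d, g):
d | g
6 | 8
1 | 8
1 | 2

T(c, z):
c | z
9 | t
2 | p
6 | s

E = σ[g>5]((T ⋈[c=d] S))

σ filters on g, owned by the right side.
E' = (T ⋈[c=d] σ[g>5](S))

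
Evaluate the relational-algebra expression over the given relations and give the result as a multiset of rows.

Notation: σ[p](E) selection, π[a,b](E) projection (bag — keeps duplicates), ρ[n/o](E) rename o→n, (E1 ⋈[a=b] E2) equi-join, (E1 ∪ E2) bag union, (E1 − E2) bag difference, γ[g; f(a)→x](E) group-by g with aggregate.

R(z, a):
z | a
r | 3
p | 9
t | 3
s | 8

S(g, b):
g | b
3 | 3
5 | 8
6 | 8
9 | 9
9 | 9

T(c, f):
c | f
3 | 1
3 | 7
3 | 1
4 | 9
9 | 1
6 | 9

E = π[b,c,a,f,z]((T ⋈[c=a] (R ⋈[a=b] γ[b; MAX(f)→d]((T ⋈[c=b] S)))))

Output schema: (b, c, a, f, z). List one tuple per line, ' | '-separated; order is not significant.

Row counts bottom-up:
  T → 6
  R → 4
  T → 6
  S → 5
  (T ⋈[c=b] S) → 5
  γ[b; MAX(f)→d]((T ⋈[c=b] S)) → 2
  (R ⋈[a=b] γ[b; MAX(f)→d]((T ⋈[c=b] S))) → 3
  (T ⋈[c=a] (R ⋈[a=b] γ[b; MAX(f)→d]((T ⋈[c=b] S)))) → 7
  π[b,c,a,f,z]((T ⋈[c=a] (R ⋈[a=b] γ[b; MAX(f)→d]((T ⋈[c=b] S))))) → 7

== RESULT ==
b | c | a | f | z
3 | 3 | 3 | 1 | r
3 | 3 | 3 | 1 | r
3 | 3 | 3 | 1 | t
3 | 3 | 3 | 1 | t
3 | 3 | 3 | 7 | r
3 | 3 | 3 | 7 | t
9 | 9 | 9 | 1 | p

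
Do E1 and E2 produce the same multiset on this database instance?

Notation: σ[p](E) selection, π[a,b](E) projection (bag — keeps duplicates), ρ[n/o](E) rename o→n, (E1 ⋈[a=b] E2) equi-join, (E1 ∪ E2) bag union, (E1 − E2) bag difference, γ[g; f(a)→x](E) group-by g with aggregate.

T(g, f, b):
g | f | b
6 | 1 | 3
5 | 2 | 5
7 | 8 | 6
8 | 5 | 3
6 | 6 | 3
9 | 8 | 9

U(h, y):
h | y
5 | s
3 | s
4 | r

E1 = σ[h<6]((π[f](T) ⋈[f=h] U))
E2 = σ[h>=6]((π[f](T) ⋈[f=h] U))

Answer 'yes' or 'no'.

E1 per-node cardinality:
  T → 6
  π[f](T) → 6
  U → 3
  (π[f](T) ⋈[f=h] U) → 1
  σ[h<6]((π[f](T) ⋈[f=h] U)) → 1
E2 per-node cardinality:
  T → 6
  π[f](T) → 6
  U → 3
  (π[f](T) ⋈[f=h] U) → 1
  σ[h>=6]((π[f](T) ⋈[f=h] U)) → 0

E1 result:
f | h | y
5 | 5 | s
E2 result:
f | h | y
(0 rows)
Witness: (5, 5, 's') appears 1× in E1 but 0× in E2.

no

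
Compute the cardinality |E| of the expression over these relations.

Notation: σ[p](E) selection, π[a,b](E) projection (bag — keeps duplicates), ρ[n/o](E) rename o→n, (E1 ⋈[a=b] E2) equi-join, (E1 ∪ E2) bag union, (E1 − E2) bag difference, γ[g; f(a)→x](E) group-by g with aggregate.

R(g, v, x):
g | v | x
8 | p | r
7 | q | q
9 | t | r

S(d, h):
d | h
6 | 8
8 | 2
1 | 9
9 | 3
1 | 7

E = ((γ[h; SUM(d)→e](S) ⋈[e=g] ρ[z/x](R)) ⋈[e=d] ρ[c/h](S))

Stepwise |·|:
  S → 5
  γ[h; SUM(d)→e](S) → 5
  R → 3
  ρ[z/x](R) → 3
  (γ[h; SUM(d)→e](S) ⋈[e=g] ρ[z/x](R)) → 2
  S → 5
  ρ[c/h](S) → 5
  ((γ[h; SUM(d)→e](S) ⋈[e=g] ρ[z/x](R)) ⋈[e=d] ρ[c/h](S)) → 2

|E| = 2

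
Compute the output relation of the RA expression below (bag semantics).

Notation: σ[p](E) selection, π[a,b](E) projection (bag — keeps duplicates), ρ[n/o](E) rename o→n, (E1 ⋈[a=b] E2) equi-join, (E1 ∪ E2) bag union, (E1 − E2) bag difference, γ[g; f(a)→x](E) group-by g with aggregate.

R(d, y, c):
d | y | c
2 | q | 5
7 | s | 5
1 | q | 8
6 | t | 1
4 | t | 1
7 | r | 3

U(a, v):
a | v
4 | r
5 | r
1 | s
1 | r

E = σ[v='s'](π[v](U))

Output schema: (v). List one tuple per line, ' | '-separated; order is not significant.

Row counts bottom-up:
  U → 4
  π[v](U) → 4
  σ[v='s'](π[v](U)) → 1

== RESULT ==
v
s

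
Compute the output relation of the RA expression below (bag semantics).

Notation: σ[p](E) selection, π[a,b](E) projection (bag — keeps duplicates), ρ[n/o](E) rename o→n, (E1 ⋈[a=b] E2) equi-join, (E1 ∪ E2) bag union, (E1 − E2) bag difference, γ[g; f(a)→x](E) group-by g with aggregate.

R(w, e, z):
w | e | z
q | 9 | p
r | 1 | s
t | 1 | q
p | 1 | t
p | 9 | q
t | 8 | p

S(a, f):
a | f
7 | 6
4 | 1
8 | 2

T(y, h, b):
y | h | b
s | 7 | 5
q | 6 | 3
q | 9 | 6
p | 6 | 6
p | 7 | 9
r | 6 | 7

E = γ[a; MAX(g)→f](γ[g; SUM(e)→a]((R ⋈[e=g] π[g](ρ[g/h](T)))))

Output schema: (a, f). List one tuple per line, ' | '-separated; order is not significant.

Row counts bottom-up:
  R → 6
  T → 6
  ρ[g/h](T) → 6
  π[g](ρ[g/h](T)) → 6
  (R ⋈[e=g] π[g](ρ[g/h](T))) → 2
  γ[g; SUM(e)→a]((R ⋈[e=g] π[g](ρ[g/h](T)))) → 1
  γ[a; MAX(g)→f](γ[g; SUM(e)→a]((R ⋈[e=g] π[g](ρ[g/h](T))))) → 1

== RESULT ==
a | f
18 | 9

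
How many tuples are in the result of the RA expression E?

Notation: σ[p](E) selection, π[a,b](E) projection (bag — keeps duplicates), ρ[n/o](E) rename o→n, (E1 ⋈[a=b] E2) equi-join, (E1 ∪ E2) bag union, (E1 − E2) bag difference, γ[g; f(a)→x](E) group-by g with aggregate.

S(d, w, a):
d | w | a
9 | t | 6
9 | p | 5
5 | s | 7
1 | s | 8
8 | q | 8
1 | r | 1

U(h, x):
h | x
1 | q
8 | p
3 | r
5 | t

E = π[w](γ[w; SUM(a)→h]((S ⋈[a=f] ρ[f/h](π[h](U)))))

Row counts bottom-up:
  S → 6
  U → 4
  π[h](U) → 4
  ρ[f/h](π[h](U)) → 4
  (S ⋈[a=f] ρ[f/h](π[h](U))) → 4
  γ[w; SUM(a)→h]((S ⋈[a=f] ρ[f/h](π[h](U)))) → 4
  π[w](γ[w; SUM(a)→h]((S ⋈[a=f] ρ[f/h](π[h](U))))) → 4

|E| = 4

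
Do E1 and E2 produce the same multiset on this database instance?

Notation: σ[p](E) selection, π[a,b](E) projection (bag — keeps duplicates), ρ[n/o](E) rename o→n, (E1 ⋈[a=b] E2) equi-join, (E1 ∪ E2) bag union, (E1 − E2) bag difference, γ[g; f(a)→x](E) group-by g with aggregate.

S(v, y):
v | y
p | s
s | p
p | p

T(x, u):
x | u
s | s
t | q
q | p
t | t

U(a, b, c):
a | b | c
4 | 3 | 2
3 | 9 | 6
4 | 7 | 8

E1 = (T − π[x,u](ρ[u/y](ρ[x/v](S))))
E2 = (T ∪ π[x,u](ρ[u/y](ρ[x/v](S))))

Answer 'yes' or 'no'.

E1 subexpression sizes:
  T → 4
  S → 3
  ρ[x/v](S) → 3
  ρ[u/y](ρ[x/v](S)) → 3
  π[x,u](ρ[u/y](ρ[x/v](S))) → 3
  (T − π[x,u](ρ[u/y](ρ[x/v](S)))) → 4
E2 subexpression sizes:
  T → 4
  S → 3
  ρ[x/v](S) → 3
  ρ[u/y](ρ[x/v](S)) → 3
  π[x,u](ρ[u/y](ρ[x/v](S))) → 3
  (T ∪ π[x,u](ρ[u/y](ρ[x/v](S)))) → 7

E1 result:
x | u
q | p
s | s
t | q
t | t
E2 result:
x | u
p | p
p | s
q | p
s | p
s | s
t | q
t | t
Witness: ('p', 's') appears 0× in E1 but 1× in E2.

no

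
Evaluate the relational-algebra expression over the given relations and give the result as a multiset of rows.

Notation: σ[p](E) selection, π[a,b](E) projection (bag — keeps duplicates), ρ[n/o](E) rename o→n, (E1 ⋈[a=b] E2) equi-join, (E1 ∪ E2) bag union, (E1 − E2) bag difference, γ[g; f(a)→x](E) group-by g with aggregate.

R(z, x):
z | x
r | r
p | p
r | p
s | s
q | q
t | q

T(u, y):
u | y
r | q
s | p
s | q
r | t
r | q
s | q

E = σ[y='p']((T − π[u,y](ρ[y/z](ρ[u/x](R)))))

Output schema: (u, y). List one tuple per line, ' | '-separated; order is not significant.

Row counts bottom-up:
  T → 6
  R → 6
  ρ[u/x](R) → 6
  ρ[y/z](ρ[u/x](R)) → 6
  π[u,y](ρ[y/z](ρ[u/x](R))) → 6
  (T − π[u,y](ρ[y/z](ρ[u/x](R)))) → 6
  σ[y='p']((T − π[u,y](ρ[y/z](ρ[u/x](R))))) → 1

== RESULT ==
u | y
s | p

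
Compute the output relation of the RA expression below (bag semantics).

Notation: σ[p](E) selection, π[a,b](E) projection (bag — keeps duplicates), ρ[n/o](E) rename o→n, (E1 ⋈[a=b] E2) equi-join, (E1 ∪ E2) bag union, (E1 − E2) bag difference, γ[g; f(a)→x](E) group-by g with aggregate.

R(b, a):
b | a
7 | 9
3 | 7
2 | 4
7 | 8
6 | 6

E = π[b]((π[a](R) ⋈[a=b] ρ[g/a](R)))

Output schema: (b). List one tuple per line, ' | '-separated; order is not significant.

Subexpression sizes:
  R → 5
  π[a](R) → 5
  R → 5
  ρ[g/a](R) → 5
  (π[a](R) ⋈[a=b] ρ[g/a](R)) → 3
  π[b]((π[a](R) ⋈[a=b] ρ[g/a](R))) → 3

== RESULT ==
b
6
7
7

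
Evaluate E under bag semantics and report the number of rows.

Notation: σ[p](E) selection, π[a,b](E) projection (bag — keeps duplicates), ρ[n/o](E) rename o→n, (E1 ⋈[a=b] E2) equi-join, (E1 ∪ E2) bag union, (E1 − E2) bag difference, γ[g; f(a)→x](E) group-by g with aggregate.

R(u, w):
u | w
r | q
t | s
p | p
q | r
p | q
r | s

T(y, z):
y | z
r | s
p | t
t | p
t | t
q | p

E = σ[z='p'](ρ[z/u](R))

Stepwise |·|:
  R → 6
  ρ[z/u](R) → 6
  σ[z='p'](ρ[z/u](R)) → 2

|E| = 2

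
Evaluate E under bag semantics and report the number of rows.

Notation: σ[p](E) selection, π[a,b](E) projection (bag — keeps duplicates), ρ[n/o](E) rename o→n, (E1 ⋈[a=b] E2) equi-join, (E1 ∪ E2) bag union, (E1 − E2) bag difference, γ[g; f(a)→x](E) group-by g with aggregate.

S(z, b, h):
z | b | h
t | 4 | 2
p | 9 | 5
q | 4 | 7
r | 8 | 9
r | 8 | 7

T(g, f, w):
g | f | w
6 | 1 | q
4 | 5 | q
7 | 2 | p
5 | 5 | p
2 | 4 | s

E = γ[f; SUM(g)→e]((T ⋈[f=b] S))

Stepwise |·|:
  T → 5
  S → 5
  (T ⋈[f=b] S) → 2
  γ[f; SUM(g)→e]((T ⋈[f=b] S)) → 1

|E| = 1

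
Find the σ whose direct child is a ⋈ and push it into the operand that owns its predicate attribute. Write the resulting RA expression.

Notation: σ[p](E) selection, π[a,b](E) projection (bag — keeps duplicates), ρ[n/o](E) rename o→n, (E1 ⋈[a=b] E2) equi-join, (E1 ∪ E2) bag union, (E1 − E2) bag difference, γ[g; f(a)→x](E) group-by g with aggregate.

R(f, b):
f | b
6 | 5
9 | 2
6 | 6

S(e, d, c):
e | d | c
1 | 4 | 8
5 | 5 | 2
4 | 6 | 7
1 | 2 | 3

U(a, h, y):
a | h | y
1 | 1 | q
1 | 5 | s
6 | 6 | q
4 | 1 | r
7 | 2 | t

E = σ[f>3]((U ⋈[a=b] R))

σ filters on f, owned by the right side.
E' = (U ⋈[a=b] σ[f>3](R))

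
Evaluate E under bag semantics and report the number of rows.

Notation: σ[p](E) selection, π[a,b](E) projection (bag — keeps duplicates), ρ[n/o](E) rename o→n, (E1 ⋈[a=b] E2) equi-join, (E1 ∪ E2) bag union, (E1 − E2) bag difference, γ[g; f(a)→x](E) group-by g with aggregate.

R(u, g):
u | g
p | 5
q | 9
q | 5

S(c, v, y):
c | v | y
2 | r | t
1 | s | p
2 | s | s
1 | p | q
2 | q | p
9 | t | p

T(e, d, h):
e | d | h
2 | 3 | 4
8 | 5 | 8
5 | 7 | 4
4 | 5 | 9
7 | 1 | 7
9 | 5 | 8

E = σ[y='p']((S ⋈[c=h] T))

Subexpression sizes:
  S → 6
  T → 6
  (S ⋈[c=h] T) → 1
  σ[y='p']((S ⋈[c=h] T)) → 1

|E| = 1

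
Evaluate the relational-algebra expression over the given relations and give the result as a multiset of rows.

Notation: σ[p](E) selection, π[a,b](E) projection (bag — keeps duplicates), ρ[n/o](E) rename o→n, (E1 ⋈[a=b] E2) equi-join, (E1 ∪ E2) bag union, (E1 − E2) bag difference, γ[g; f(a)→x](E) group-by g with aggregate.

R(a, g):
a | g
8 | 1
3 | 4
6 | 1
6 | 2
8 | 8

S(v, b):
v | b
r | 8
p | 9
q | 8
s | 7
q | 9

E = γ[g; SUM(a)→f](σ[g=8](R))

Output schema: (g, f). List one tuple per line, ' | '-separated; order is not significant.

Subexpression sizes:
  R → 5
  σ[g=8](R) → 1
  γ[g; SUM(a)→f](σ[g=8](R)) → 1

== RESULT ==
g | f
8 | 8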